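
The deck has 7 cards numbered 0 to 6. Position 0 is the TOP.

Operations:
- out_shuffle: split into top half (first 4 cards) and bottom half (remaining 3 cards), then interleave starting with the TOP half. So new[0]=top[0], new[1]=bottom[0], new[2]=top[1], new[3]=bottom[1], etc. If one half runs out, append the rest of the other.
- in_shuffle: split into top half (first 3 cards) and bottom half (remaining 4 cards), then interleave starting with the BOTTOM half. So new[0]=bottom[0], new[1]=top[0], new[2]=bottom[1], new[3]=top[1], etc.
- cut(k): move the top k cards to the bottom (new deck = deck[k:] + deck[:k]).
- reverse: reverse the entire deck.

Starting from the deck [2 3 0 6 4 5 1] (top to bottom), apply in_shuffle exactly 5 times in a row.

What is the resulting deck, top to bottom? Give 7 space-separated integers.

After op 1 (in_shuffle): [6 2 4 3 5 0 1]
After op 2 (in_shuffle): [3 6 5 2 0 4 1]
After op 3 (in_shuffle): [2 3 0 6 4 5 1]
After op 4 (in_shuffle): [6 2 4 3 5 0 1]
After op 5 (in_shuffle): [3 6 5 2 0 4 1]

Answer: 3 6 5 2 0 4 1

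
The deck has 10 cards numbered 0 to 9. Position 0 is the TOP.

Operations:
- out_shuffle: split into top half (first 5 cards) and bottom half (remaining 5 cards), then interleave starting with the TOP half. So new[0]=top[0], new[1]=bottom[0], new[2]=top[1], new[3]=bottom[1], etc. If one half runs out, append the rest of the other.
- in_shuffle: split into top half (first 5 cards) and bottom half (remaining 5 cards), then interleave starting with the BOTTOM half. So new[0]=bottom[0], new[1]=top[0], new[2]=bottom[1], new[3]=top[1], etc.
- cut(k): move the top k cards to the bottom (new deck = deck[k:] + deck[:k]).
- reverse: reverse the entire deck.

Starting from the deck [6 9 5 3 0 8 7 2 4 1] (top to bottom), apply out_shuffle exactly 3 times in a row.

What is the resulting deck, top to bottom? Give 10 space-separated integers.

Answer: 6 4 2 7 8 0 3 5 9 1

Derivation:
After op 1 (out_shuffle): [6 8 9 7 5 2 3 4 0 1]
After op 2 (out_shuffle): [6 2 8 3 9 4 7 0 5 1]
After op 3 (out_shuffle): [6 4 2 7 8 0 3 5 9 1]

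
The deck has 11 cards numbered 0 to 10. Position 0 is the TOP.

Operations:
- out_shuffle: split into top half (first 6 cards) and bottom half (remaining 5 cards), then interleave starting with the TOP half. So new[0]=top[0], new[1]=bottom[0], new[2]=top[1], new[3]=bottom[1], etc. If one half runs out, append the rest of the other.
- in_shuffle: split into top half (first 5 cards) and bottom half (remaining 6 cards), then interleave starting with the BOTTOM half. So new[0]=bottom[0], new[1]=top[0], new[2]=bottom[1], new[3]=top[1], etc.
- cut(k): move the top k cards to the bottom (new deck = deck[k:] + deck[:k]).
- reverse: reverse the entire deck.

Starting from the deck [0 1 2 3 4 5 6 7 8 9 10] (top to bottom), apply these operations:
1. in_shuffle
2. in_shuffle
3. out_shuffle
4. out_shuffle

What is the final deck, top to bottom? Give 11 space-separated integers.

Answer: 2 0 9 7 5 3 1 10 8 6 4

Derivation:
After op 1 (in_shuffle): [5 0 6 1 7 2 8 3 9 4 10]
After op 2 (in_shuffle): [2 5 8 0 3 6 9 1 4 7 10]
After op 3 (out_shuffle): [2 9 5 1 8 4 0 7 3 10 6]
After op 4 (out_shuffle): [2 0 9 7 5 3 1 10 8 6 4]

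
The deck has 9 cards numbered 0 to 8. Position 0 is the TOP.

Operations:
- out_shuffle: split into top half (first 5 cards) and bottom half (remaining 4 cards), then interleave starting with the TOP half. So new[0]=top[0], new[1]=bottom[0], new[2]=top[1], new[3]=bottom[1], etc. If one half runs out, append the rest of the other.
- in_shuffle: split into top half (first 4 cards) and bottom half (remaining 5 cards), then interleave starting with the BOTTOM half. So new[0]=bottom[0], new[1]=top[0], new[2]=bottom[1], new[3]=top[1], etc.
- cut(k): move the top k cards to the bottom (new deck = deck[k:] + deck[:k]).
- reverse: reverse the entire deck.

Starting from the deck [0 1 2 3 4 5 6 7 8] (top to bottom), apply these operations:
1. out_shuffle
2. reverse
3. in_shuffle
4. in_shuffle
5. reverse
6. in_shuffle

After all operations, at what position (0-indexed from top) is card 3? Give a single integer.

After op 1 (out_shuffle): [0 5 1 6 2 7 3 8 4]
After op 2 (reverse): [4 8 3 7 2 6 1 5 0]
After op 3 (in_shuffle): [2 4 6 8 1 3 5 7 0]
After op 4 (in_shuffle): [1 2 3 4 5 6 7 8 0]
After op 5 (reverse): [0 8 7 6 5 4 3 2 1]
After op 6 (in_shuffle): [5 0 4 8 3 7 2 6 1]
Card 3 is at position 4.

Answer: 4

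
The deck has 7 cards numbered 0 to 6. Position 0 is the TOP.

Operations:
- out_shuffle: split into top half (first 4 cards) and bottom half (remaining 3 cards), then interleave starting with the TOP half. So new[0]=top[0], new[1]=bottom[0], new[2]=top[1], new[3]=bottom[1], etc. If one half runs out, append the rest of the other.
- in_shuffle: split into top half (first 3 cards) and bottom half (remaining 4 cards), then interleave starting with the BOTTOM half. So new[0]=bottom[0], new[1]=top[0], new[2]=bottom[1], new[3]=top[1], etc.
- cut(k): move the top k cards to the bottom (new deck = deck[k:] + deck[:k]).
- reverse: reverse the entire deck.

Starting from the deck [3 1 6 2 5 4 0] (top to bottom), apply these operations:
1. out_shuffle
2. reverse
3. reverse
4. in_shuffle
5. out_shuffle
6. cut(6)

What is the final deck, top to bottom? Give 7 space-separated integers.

Answer: 5 4 0 3 1 6 2

Derivation:
After op 1 (out_shuffle): [3 5 1 4 6 0 2]
After op 2 (reverse): [2 0 6 4 1 5 3]
After op 3 (reverse): [3 5 1 4 6 0 2]
After op 4 (in_shuffle): [4 3 6 5 0 1 2]
After op 5 (out_shuffle): [4 0 3 1 6 2 5]
After op 6 (cut(6)): [5 4 0 3 1 6 2]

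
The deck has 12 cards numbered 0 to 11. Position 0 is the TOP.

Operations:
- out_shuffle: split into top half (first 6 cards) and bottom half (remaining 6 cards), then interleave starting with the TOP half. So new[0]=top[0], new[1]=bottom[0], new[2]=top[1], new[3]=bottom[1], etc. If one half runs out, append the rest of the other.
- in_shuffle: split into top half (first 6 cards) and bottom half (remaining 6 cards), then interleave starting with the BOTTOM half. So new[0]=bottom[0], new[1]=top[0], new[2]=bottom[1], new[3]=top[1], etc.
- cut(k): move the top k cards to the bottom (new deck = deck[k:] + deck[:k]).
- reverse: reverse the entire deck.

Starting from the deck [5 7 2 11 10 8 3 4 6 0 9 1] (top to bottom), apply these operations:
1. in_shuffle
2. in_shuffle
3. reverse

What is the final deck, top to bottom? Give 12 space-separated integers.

Answer: 2 8 6 1 7 10 4 9 5 11 3 0

Derivation:
After op 1 (in_shuffle): [3 5 4 7 6 2 0 11 9 10 1 8]
After op 2 (in_shuffle): [0 3 11 5 9 4 10 7 1 6 8 2]
After op 3 (reverse): [2 8 6 1 7 10 4 9 5 11 3 0]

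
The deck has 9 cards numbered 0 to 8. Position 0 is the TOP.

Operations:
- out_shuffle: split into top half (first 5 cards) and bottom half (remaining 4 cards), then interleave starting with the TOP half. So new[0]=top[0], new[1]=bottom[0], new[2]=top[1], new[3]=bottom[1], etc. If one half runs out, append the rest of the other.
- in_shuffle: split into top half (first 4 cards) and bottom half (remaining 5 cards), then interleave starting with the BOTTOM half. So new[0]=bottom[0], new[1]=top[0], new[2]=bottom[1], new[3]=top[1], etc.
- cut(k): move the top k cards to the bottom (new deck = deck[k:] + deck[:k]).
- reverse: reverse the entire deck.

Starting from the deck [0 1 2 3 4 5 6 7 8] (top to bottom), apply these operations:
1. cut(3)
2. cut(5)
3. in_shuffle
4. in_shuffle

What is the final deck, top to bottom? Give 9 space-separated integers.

Answer: 5 3 1 8 6 4 2 0 7

Derivation:
After op 1 (cut(3)): [3 4 5 6 7 8 0 1 2]
After op 2 (cut(5)): [8 0 1 2 3 4 5 6 7]
After op 3 (in_shuffle): [3 8 4 0 5 1 6 2 7]
After op 4 (in_shuffle): [5 3 1 8 6 4 2 0 7]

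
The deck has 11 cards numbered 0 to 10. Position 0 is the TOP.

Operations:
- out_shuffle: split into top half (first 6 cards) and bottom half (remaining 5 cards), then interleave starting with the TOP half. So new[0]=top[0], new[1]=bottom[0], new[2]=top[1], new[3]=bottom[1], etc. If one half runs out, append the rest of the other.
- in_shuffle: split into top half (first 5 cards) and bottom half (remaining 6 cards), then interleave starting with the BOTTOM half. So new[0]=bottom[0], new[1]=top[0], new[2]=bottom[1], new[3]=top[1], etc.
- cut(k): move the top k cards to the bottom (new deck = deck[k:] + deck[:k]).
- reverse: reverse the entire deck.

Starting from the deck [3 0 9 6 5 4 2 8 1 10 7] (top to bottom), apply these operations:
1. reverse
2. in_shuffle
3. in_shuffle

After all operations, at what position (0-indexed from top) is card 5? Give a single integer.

After op 1 (reverse): [7 10 1 8 2 4 5 6 9 0 3]
After op 2 (in_shuffle): [4 7 5 10 6 1 9 8 0 2 3]
After op 3 (in_shuffle): [1 4 9 7 8 5 0 10 2 6 3]
Card 5 is at position 5.

Answer: 5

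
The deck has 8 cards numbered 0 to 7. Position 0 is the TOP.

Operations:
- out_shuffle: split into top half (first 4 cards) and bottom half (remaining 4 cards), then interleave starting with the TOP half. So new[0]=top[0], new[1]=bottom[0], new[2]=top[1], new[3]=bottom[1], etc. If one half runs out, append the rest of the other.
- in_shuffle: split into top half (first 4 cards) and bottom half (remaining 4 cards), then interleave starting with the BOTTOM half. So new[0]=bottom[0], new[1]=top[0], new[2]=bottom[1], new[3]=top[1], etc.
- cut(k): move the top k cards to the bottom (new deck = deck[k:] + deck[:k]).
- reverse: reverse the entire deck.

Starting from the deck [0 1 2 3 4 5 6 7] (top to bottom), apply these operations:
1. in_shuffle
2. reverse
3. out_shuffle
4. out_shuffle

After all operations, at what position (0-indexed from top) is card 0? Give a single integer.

Answer: 3

Derivation:
After op 1 (in_shuffle): [4 0 5 1 6 2 7 3]
After op 2 (reverse): [3 7 2 6 1 5 0 4]
After op 3 (out_shuffle): [3 1 7 5 2 0 6 4]
After op 4 (out_shuffle): [3 2 1 0 7 6 5 4]
Card 0 is at position 3.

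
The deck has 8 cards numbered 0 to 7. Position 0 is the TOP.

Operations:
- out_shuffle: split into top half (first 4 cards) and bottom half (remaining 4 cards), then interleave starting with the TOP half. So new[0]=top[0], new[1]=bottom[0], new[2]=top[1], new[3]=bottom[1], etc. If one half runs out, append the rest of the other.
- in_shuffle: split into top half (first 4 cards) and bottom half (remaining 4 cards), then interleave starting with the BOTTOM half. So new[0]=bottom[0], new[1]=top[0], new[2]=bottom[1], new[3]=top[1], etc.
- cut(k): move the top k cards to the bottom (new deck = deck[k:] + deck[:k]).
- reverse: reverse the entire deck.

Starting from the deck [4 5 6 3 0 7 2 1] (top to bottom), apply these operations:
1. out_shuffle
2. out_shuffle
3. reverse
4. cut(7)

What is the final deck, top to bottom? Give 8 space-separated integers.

Answer: 4 1 7 3 5 2 0 6

Derivation:
After op 1 (out_shuffle): [4 0 5 7 6 2 3 1]
After op 2 (out_shuffle): [4 6 0 2 5 3 7 1]
After op 3 (reverse): [1 7 3 5 2 0 6 4]
After op 4 (cut(7)): [4 1 7 3 5 2 0 6]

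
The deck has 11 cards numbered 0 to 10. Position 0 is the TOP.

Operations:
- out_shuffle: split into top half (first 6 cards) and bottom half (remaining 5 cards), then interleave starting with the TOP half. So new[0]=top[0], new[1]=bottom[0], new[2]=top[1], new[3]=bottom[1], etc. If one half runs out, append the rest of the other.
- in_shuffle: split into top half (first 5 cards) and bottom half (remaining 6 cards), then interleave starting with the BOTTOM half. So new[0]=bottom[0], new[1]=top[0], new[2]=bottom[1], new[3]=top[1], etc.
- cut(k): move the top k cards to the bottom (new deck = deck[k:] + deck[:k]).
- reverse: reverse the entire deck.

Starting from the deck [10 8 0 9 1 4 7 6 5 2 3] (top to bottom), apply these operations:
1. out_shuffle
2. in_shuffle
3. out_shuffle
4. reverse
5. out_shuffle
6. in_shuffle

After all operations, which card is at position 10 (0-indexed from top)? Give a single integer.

Answer: 3

Derivation:
After op 1 (out_shuffle): [10 7 8 6 0 5 9 2 1 3 4]
After op 2 (in_shuffle): [5 10 9 7 2 8 1 6 3 0 4]
After op 3 (out_shuffle): [5 1 10 6 9 3 7 0 2 4 8]
After op 4 (reverse): [8 4 2 0 7 3 9 6 10 1 5]
After op 5 (out_shuffle): [8 9 4 6 2 10 0 1 7 5 3]
After op 6 (in_shuffle): [10 8 0 9 1 4 7 6 5 2 3]
Position 10: card 3.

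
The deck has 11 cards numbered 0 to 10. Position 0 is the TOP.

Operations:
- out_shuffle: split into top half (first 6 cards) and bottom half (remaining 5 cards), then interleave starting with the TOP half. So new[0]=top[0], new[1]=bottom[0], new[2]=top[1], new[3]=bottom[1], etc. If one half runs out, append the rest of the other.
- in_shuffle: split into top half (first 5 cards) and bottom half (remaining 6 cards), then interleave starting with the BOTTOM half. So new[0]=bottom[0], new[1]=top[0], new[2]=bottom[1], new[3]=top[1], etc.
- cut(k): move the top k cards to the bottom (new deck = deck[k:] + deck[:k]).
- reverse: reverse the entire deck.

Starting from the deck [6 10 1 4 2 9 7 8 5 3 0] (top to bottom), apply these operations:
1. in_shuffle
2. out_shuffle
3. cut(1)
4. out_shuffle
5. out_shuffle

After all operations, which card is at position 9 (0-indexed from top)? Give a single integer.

Answer: 10

Derivation:
After op 1 (in_shuffle): [9 6 7 10 8 1 5 4 3 2 0]
After op 2 (out_shuffle): [9 5 6 4 7 3 10 2 8 0 1]
After op 3 (cut(1)): [5 6 4 7 3 10 2 8 0 1 9]
After op 4 (out_shuffle): [5 2 6 8 4 0 7 1 3 9 10]
After op 5 (out_shuffle): [5 7 2 1 6 3 8 9 4 10 0]
Position 9: card 10.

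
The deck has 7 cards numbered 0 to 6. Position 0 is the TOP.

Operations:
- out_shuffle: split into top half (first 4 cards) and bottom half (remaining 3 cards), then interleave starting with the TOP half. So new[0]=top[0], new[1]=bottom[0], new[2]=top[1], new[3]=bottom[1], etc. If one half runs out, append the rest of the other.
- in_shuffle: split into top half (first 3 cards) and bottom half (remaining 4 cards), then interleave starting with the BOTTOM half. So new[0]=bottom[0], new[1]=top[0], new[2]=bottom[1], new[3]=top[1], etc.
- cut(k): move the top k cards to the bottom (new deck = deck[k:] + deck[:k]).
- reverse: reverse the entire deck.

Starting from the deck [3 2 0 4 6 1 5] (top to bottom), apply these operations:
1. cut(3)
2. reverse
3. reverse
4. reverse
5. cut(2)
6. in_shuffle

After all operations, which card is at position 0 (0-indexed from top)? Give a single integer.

Answer: 6

Derivation:
After op 1 (cut(3)): [4 6 1 5 3 2 0]
After op 2 (reverse): [0 2 3 5 1 6 4]
After op 3 (reverse): [4 6 1 5 3 2 0]
After op 4 (reverse): [0 2 3 5 1 6 4]
After op 5 (cut(2)): [3 5 1 6 4 0 2]
After op 6 (in_shuffle): [6 3 4 5 0 1 2]
Position 0: card 6.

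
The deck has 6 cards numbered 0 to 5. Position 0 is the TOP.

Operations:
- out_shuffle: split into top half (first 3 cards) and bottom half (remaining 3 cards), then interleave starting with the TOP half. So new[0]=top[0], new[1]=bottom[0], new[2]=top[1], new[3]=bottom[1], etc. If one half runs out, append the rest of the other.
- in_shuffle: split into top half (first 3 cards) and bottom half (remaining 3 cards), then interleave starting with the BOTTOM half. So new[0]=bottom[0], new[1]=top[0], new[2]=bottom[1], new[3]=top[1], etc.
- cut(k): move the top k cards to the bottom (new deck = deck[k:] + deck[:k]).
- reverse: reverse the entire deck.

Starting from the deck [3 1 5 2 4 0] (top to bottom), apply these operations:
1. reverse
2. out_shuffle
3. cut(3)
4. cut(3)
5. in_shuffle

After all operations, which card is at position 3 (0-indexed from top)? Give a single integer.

After op 1 (reverse): [0 4 2 5 1 3]
After op 2 (out_shuffle): [0 5 4 1 2 3]
After op 3 (cut(3)): [1 2 3 0 5 4]
After op 4 (cut(3)): [0 5 4 1 2 3]
After op 5 (in_shuffle): [1 0 2 5 3 4]
Position 3: card 5.

Answer: 5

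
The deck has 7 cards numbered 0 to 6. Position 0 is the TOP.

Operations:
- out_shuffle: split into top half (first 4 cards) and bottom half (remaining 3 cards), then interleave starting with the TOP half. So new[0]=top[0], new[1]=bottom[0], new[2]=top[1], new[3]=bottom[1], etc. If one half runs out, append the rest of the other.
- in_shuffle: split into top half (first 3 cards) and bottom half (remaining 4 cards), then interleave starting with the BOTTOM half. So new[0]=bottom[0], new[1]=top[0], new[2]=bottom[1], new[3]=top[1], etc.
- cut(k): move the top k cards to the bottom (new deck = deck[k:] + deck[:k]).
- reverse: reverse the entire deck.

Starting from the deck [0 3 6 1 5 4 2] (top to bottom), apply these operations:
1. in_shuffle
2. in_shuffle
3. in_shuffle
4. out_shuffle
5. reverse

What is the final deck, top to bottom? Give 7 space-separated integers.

Answer: 1 2 6 4 3 5 0

Derivation:
After op 1 (in_shuffle): [1 0 5 3 4 6 2]
After op 2 (in_shuffle): [3 1 4 0 6 5 2]
After op 3 (in_shuffle): [0 3 6 1 5 4 2]
After op 4 (out_shuffle): [0 5 3 4 6 2 1]
After op 5 (reverse): [1 2 6 4 3 5 0]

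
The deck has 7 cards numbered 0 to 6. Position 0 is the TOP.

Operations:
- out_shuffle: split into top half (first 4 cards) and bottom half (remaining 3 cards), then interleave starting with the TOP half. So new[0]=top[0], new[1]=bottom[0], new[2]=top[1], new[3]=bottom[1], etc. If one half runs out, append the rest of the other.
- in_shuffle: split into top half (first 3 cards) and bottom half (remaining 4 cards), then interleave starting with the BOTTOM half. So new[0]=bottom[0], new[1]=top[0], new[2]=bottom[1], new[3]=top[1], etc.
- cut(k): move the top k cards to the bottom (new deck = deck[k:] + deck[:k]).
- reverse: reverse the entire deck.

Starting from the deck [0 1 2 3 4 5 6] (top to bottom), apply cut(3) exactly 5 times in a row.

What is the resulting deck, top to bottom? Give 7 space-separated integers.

After op 1 (cut(3)): [3 4 5 6 0 1 2]
After op 2 (cut(3)): [6 0 1 2 3 4 5]
After op 3 (cut(3)): [2 3 4 5 6 0 1]
After op 4 (cut(3)): [5 6 0 1 2 3 4]
After op 5 (cut(3)): [1 2 3 4 5 6 0]

Answer: 1 2 3 4 5 6 0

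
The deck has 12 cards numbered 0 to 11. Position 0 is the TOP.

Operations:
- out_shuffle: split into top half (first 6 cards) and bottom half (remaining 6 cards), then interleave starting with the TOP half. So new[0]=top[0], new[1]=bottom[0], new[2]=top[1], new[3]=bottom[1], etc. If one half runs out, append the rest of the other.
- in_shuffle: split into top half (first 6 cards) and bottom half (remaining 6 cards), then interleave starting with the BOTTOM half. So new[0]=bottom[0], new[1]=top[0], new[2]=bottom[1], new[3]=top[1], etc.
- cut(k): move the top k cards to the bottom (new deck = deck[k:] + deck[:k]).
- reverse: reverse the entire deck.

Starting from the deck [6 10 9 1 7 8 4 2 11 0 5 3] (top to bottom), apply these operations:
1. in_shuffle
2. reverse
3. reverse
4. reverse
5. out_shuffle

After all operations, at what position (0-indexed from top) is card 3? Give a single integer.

Answer: 2

Derivation:
After op 1 (in_shuffle): [4 6 2 10 11 9 0 1 5 7 3 8]
After op 2 (reverse): [8 3 7 5 1 0 9 11 10 2 6 4]
After op 3 (reverse): [4 6 2 10 11 9 0 1 5 7 3 8]
After op 4 (reverse): [8 3 7 5 1 0 9 11 10 2 6 4]
After op 5 (out_shuffle): [8 9 3 11 7 10 5 2 1 6 0 4]
Card 3 is at position 2.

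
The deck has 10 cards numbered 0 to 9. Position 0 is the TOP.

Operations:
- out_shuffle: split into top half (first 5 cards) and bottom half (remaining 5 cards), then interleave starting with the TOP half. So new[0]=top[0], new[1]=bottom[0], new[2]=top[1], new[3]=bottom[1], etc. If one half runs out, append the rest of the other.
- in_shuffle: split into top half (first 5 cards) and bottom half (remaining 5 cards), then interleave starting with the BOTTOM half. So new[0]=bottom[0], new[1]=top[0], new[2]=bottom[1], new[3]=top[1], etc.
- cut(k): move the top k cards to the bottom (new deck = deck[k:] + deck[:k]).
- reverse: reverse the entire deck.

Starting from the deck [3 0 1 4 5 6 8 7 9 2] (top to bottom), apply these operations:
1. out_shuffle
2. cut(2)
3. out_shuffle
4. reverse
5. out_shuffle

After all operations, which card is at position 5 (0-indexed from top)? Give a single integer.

After op 1 (out_shuffle): [3 6 0 8 1 7 4 9 5 2]
After op 2 (cut(2)): [0 8 1 7 4 9 5 2 3 6]
After op 3 (out_shuffle): [0 9 8 5 1 2 7 3 4 6]
After op 4 (reverse): [6 4 3 7 2 1 5 8 9 0]
After op 5 (out_shuffle): [6 1 4 5 3 8 7 9 2 0]
Position 5: card 8.

Answer: 8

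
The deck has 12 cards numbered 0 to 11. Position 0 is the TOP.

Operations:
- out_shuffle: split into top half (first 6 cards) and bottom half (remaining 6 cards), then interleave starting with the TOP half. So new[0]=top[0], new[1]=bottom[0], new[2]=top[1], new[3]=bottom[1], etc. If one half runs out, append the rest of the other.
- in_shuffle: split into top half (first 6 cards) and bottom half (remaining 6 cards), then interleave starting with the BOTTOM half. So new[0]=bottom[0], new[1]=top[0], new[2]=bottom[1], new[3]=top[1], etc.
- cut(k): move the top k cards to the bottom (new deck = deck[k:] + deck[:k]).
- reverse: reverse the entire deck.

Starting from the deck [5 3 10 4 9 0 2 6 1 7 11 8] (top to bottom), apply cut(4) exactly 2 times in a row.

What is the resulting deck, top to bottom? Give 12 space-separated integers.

After op 1 (cut(4)): [9 0 2 6 1 7 11 8 5 3 10 4]
After op 2 (cut(4)): [1 7 11 8 5 3 10 4 9 0 2 6]

Answer: 1 7 11 8 5 3 10 4 9 0 2 6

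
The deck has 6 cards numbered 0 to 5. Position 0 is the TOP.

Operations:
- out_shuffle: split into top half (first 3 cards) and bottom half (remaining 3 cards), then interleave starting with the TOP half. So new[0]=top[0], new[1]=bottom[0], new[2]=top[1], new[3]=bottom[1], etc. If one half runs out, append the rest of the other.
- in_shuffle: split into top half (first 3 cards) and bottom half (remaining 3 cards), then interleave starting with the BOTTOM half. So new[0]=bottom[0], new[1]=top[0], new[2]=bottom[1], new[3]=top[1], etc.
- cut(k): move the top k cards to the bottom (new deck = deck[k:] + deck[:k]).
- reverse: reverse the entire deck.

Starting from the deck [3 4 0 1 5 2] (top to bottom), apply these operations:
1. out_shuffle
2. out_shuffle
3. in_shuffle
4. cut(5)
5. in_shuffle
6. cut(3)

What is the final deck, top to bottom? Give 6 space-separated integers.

After op 1 (out_shuffle): [3 1 4 5 0 2]
After op 2 (out_shuffle): [3 5 1 0 4 2]
After op 3 (in_shuffle): [0 3 4 5 2 1]
After op 4 (cut(5)): [1 0 3 4 5 2]
After op 5 (in_shuffle): [4 1 5 0 2 3]
After op 6 (cut(3)): [0 2 3 4 1 5]

Answer: 0 2 3 4 1 5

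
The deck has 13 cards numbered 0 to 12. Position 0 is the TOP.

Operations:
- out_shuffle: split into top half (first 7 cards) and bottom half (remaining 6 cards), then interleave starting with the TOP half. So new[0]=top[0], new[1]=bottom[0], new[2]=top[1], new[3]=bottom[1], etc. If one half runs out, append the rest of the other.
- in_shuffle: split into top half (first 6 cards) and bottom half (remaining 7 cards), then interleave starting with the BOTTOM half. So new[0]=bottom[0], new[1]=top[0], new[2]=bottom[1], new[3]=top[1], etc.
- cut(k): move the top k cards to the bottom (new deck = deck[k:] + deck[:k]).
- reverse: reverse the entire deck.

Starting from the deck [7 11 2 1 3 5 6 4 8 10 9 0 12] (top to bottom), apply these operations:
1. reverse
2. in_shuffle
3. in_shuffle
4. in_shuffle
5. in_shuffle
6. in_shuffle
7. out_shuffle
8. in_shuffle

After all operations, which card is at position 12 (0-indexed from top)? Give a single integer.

Answer: 11

Derivation:
After op 1 (reverse): [12 0 9 10 8 4 6 5 3 1 2 11 7]
After op 2 (in_shuffle): [6 12 5 0 3 9 1 10 2 8 11 4 7]
After op 3 (in_shuffle): [1 6 10 12 2 5 8 0 11 3 4 9 7]
After op 4 (in_shuffle): [8 1 0 6 11 10 3 12 4 2 9 5 7]
After op 5 (in_shuffle): [3 8 12 1 4 0 2 6 9 11 5 10 7]
After op 6 (in_shuffle): [2 3 6 8 9 12 11 1 5 4 10 0 7]
After op 7 (out_shuffle): [2 1 3 5 6 4 8 10 9 0 12 7 11]
After op 8 (in_shuffle): [8 2 10 1 9 3 0 5 12 6 7 4 11]
Position 12: card 11.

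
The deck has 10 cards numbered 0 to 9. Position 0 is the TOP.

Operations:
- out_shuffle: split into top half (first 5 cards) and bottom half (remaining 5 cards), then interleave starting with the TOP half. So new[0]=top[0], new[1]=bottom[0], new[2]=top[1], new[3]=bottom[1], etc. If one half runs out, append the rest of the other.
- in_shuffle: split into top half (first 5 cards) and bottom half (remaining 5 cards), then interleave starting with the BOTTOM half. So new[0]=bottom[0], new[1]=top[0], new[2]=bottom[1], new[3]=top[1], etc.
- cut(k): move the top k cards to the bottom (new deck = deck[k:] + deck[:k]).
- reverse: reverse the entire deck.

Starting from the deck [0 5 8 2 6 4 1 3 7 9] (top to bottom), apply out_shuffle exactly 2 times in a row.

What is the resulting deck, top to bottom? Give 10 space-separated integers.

After op 1 (out_shuffle): [0 4 5 1 8 3 2 7 6 9]
After op 2 (out_shuffle): [0 3 4 2 5 7 1 6 8 9]

Answer: 0 3 4 2 5 7 1 6 8 9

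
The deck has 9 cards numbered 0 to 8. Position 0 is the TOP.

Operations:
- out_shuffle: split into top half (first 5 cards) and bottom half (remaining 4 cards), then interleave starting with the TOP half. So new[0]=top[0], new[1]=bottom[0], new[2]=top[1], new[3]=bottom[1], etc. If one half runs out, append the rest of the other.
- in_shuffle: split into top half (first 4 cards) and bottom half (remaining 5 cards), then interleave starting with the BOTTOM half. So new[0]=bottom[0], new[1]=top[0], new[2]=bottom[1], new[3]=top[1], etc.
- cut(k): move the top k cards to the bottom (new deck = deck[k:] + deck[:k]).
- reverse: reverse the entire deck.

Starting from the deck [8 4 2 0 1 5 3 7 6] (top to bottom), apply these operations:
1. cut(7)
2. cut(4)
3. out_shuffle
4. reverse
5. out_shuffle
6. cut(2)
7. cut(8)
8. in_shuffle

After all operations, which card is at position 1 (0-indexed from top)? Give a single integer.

After op 1 (cut(7)): [7 6 8 4 2 0 1 5 3]
After op 2 (cut(4)): [2 0 1 5 3 7 6 8 4]
After op 3 (out_shuffle): [2 7 0 6 1 8 5 4 3]
After op 4 (reverse): [3 4 5 8 1 6 0 7 2]
After op 5 (out_shuffle): [3 6 4 0 5 7 8 2 1]
After op 6 (cut(2)): [4 0 5 7 8 2 1 3 6]
After op 7 (cut(8)): [6 4 0 5 7 8 2 1 3]
After op 8 (in_shuffle): [7 6 8 4 2 0 1 5 3]
Position 1: card 6.

Answer: 6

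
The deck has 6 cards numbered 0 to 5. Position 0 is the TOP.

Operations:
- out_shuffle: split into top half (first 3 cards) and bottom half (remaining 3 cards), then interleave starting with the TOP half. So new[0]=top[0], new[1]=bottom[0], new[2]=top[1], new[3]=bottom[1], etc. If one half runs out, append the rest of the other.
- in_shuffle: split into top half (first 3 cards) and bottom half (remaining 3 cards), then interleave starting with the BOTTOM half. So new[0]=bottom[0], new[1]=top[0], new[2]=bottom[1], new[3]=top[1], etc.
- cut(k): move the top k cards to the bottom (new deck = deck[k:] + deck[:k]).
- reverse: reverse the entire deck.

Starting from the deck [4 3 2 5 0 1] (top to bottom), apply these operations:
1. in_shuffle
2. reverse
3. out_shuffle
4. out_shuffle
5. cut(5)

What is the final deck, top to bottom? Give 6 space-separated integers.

After op 1 (in_shuffle): [5 4 0 3 1 2]
After op 2 (reverse): [2 1 3 0 4 5]
After op 3 (out_shuffle): [2 0 1 4 3 5]
After op 4 (out_shuffle): [2 4 0 3 1 5]
After op 5 (cut(5)): [5 2 4 0 3 1]

Answer: 5 2 4 0 3 1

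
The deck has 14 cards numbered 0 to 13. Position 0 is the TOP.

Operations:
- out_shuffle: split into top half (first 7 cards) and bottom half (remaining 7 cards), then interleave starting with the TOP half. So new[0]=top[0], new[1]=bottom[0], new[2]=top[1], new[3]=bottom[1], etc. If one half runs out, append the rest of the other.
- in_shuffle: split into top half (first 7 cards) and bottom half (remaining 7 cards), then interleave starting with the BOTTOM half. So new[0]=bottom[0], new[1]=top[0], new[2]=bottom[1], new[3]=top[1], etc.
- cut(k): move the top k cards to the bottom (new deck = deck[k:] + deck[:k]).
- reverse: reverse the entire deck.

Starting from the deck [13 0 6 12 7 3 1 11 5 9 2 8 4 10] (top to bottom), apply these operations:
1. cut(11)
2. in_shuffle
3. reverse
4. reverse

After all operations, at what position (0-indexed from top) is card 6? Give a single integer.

Answer: 11

Derivation:
After op 1 (cut(11)): [8 4 10 13 0 6 12 7 3 1 11 5 9 2]
After op 2 (in_shuffle): [7 8 3 4 1 10 11 13 5 0 9 6 2 12]
After op 3 (reverse): [12 2 6 9 0 5 13 11 10 1 4 3 8 7]
After op 4 (reverse): [7 8 3 4 1 10 11 13 5 0 9 6 2 12]
Card 6 is at position 11.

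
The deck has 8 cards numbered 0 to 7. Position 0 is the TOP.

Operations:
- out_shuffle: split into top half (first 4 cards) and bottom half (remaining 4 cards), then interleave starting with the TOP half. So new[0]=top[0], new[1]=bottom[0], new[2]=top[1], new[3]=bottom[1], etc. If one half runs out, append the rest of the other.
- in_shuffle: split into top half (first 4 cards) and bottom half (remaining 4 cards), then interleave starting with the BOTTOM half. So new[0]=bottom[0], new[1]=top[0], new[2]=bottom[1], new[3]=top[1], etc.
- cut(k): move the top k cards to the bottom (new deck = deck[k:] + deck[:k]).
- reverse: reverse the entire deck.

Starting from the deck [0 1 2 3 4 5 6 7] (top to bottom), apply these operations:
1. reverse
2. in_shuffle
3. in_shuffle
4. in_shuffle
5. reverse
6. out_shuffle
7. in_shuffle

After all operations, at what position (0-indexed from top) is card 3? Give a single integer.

Answer: 3

Derivation:
After op 1 (reverse): [7 6 5 4 3 2 1 0]
After op 2 (in_shuffle): [3 7 2 6 1 5 0 4]
After op 3 (in_shuffle): [1 3 5 7 0 2 4 6]
After op 4 (in_shuffle): [0 1 2 3 4 5 6 7]
After op 5 (reverse): [7 6 5 4 3 2 1 0]
After op 6 (out_shuffle): [7 3 6 2 5 1 4 0]
After op 7 (in_shuffle): [5 7 1 3 4 6 0 2]
Card 3 is at position 3.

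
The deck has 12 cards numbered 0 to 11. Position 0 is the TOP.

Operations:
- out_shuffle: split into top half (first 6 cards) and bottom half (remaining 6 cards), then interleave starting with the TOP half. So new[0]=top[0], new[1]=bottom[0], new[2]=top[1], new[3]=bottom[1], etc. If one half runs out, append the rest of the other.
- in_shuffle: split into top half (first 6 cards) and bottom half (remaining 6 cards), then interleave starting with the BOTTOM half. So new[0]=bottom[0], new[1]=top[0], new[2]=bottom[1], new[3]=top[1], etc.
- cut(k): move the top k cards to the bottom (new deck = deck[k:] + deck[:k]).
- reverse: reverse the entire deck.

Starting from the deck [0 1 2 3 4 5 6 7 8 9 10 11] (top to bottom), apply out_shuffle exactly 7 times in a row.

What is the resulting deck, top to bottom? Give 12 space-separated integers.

Answer: 0 8 5 2 10 7 4 1 9 6 3 11

Derivation:
After op 1 (out_shuffle): [0 6 1 7 2 8 3 9 4 10 5 11]
After op 2 (out_shuffle): [0 3 6 9 1 4 7 10 2 5 8 11]
After op 3 (out_shuffle): [0 7 3 10 6 2 9 5 1 8 4 11]
After op 4 (out_shuffle): [0 9 7 5 3 1 10 8 6 4 2 11]
After op 5 (out_shuffle): [0 10 9 8 7 6 5 4 3 2 1 11]
After op 6 (out_shuffle): [0 5 10 4 9 3 8 2 7 1 6 11]
After op 7 (out_shuffle): [0 8 5 2 10 7 4 1 9 6 3 11]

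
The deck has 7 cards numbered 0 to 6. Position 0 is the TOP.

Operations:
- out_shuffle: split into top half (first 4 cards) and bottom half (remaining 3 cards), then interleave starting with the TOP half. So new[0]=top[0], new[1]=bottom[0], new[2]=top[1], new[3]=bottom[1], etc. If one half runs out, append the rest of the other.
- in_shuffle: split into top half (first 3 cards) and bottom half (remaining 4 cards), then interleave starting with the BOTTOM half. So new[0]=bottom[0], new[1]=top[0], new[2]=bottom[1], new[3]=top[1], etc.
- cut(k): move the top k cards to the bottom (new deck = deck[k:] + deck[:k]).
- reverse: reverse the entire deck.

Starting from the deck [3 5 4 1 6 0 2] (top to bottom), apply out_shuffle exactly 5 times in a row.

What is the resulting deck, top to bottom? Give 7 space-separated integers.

After op 1 (out_shuffle): [3 6 5 0 4 2 1]
After op 2 (out_shuffle): [3 4 6 2 5 1 0]
After op 3 (out_shuffle): [3 5 4 1 6 0 2]
After op 4 (out_shuffle): [3 6 5 0 4 2 1]
After op 5 (out_shuffle): [3 4 6 2 5 1 0]

Answer: 3 4 6 2 5 1 0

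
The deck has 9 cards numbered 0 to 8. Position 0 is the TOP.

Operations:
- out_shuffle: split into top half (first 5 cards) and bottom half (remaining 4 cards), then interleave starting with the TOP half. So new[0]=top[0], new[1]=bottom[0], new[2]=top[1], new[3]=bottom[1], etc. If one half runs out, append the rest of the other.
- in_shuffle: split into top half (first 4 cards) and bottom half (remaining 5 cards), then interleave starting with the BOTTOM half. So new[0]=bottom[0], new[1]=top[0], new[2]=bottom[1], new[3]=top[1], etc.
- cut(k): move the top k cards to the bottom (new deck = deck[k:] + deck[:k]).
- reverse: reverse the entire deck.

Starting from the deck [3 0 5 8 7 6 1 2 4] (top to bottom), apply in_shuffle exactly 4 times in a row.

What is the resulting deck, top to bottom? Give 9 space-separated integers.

Answer: 8 2 5 1 0 6 3 7 4

Derivation:
After op 1 (in_shuffle): [7 3 6 0 1 5 2 8 4]
After op 2 (in_shuffle): [1 7 5 3 2 6 8 0 4]
After op 3 (in_shuffle): [2 1 6 7 8 5 0 3 4]
After op 4 (in_shuffle): [8 2 5 1 0 6 3 7 4]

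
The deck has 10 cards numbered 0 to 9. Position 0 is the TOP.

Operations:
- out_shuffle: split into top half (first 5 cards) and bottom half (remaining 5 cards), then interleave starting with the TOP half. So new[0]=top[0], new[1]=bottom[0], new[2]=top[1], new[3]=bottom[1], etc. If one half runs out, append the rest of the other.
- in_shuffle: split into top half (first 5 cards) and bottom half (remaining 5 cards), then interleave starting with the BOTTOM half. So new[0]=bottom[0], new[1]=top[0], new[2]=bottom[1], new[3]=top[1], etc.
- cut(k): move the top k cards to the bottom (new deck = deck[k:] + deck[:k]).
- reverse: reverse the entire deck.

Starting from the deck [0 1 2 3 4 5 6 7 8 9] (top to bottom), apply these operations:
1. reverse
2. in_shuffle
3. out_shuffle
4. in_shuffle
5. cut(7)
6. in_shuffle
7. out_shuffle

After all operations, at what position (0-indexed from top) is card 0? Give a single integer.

Answer: 8

Derivation:
After op 1 (reverse): [9 8 7 6 5 4 3 2 1 0]
After op 2 (in_shuffle): [4 9 3 8 2 7 1 6 0 5]
After op 3 (out_shuffle): [4 7 9 1 3 6 8 0 2 5]
After op 4 (in_shuffle): [6 4 8 7 0 9 2 1 5 3]
After op 5 (cut(7)): [1 5 3 6 4 8 7 0 9 2]
After op 6 (in_shuffle): [8 1 7 5 0 3 9 6 2 4]
After op 7 (out_shuffle): [8 3 1 9 7 6 5 2 0 4]
Card 0 is at position 8.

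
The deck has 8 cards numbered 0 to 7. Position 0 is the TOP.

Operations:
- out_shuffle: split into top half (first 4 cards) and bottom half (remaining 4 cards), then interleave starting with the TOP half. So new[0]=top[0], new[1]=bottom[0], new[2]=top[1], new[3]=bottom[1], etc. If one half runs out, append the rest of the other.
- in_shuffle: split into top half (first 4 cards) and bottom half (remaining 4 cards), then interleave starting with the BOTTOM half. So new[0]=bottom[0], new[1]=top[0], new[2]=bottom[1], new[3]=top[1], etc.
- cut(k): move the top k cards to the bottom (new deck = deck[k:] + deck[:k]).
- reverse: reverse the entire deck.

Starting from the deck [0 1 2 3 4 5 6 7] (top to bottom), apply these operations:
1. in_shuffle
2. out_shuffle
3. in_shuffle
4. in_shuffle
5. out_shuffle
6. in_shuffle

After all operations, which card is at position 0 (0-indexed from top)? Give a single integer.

After op 1 (in_shuffle): [4 0 5 1 6 2 7 3]
After op 2 (out_shuffle): [4 6 0 2 5 7 1 3]
After op 3 (in_shuffle): [5 4 7 6 1 0 3 2]
After op 4 (in_shuffle): [1 5 0 4 3 7 2 6]
After op 5 (out_shuffle): [1 3 5 7 0 2 4 6]
After op 6 (in_shuffle): [0 1 2 3 4 5 6 7]
Position 0: card 0.

Answer: 0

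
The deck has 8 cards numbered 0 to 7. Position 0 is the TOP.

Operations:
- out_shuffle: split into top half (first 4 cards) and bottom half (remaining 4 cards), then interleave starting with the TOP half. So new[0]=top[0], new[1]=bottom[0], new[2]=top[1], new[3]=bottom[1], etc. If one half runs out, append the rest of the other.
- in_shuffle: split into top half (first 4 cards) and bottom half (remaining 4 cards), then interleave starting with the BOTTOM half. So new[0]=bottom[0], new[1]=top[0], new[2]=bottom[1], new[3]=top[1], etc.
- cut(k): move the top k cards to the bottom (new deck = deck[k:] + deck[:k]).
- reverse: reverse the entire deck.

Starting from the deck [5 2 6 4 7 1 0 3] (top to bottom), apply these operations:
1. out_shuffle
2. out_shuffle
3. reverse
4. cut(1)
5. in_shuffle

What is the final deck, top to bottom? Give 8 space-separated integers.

After op 1 (out_shuffle): [5 7 2 1 6 0 4 3]
After op 2 (out_shuffle): [5 6 7 0 2 4 1 3]
After op 3 (reverse): [3 1 4 2 0 7 6 5]
After op 4 (cut(1)): [1 4 2 0 7 6 5 3]
After op 5 (in_shuffle): [7 1 6 4 5 2 3 0]

Answer: 7 1 6 4 5 2 3 0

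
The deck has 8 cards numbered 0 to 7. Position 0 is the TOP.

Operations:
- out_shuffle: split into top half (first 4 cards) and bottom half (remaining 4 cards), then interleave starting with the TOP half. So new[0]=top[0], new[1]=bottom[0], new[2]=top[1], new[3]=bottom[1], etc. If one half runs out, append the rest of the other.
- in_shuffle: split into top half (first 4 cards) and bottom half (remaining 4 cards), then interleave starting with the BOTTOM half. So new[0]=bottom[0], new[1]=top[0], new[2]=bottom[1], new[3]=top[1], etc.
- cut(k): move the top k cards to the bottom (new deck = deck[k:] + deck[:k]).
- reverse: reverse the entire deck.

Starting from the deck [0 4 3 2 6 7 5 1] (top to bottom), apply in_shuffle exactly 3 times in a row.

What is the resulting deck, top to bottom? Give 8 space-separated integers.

After op 1 (in_shuffle): [6 0 7 4 5 3 1 2]
After op 2 (in_shuffle): [5 6 3 0 1 7 2 4]
After op 3 (in_shuffle): [1 5 7 6 2 3 4 0]

Answer: 1 5 7 6 2 3 4 0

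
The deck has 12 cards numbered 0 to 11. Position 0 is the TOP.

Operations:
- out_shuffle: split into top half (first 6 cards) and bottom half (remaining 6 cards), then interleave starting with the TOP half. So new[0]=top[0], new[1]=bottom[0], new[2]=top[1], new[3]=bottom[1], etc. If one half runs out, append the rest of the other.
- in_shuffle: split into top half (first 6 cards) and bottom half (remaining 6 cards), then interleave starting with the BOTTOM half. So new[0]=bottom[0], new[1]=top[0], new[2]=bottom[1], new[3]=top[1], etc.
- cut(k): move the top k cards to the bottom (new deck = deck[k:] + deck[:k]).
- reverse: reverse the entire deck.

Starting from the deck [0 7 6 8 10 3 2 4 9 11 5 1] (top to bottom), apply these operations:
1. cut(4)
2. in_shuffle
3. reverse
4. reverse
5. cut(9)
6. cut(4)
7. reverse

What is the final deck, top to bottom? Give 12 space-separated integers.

After op 1 (cut(4)): [10 3 2 4 9 11 5 1 0 7 6 8]
After op 2 (in_shuffle): [5 10 1 3 0 2 7 4 6 9 8 11]
After op 3 (reverse): [11 8 9 6 4 7 2 0 3 1 10 5]
After op 4 (reverse): [5 10 1 3 0 2 7 4 6 9 8 11]
After op 5 (cut(9)): [9 8 11 5 10 1 3 0 2 7 4 6]
After op 6 (cut(4)): [10 1 3 0 2 7 4 6 9 8 11 5]
After op 7 (reverse): [5 11 8 9 6 4 7 2 0 3 1 10]

Answer: 5 11 8 9 6 4 7 2 0 3 1 10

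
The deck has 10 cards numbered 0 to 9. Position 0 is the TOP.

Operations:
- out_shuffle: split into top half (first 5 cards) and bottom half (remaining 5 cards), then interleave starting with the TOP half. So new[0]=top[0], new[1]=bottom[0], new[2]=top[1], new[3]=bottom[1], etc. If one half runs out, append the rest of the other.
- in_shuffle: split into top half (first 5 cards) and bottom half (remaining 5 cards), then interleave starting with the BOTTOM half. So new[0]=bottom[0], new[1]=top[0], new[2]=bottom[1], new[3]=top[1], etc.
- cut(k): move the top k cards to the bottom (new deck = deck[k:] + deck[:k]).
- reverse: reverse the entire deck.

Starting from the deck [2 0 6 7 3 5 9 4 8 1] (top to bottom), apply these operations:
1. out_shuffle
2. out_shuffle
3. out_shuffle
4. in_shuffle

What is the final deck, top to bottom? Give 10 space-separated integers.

After op 1 (out_shuffle): [2 5 0 9 6 4 7 8 3 1]
After op 2 (out_shuffle): [2 4 5 7 0 8 9 3 6 1]
After op 3 (out_shuffle): [2 8 4 9 5 3 7 6 0 1]
After op 4 (in_shuffle): [3 2 7 8 6 4 0 9 1 5]

Answer: 3 2 7 8 6 4 0 9 1 5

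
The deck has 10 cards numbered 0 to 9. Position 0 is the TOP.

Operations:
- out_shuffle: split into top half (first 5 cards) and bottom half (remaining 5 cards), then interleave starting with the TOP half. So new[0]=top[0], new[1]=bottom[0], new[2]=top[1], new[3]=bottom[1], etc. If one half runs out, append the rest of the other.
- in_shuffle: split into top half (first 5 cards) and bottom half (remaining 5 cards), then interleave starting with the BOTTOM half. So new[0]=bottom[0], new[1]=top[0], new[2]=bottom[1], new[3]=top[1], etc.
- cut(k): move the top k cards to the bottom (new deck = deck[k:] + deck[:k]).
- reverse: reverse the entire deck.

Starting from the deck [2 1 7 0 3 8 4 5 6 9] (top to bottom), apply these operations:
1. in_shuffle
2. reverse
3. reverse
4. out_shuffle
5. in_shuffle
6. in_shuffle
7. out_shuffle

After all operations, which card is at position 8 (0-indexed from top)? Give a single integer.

After op 1 (in_shuffle): [8 2 4 1 5 7 6 0 9 3]
After op 2 (reverse): [3 9 0 6 7 5 1 4 2 8]
After op 3 (reverse): [8 2 4 1 5 7 6 0 9 3]
After op 4 (out_shuffle): [8 7 2 6 4 0 1 9 5 3]
After op 5 (in_shuffle): [0 8 1 7 9 2 5 6 3 4]
After op 6 (in_shuffle): [2 0 5 8 6 1 3 7 4 9]
After op 7 (out_shuffle): [2 1 0 3 5 7 8 4 6 9]
Position 8: card 6.

Answer: 6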